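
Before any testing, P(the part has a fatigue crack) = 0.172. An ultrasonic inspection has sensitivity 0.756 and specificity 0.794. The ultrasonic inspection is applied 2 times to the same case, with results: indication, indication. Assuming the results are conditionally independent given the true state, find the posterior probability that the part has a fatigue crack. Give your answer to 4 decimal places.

Let H be the event that the part has a fatigue crack; start with P(H) = 0.172. P('indication'|H) = 0.756, P('indication'|¬H) = 0.206.
Update on result 1 ('indication'): P(H) ← 0.756·0.1720 / (0.756·0.1720 + 0.206·0.8280) = 0.13003/0.30060 = 0.4326.
Update on result 2 ('indication'): P(H) ← 0.756·0.4326 / (0.756·0.4326 + 0.206·0.5674) = 0.32703/0.44392 = 0.7367.

Posterior P(H) ≈ 0.7367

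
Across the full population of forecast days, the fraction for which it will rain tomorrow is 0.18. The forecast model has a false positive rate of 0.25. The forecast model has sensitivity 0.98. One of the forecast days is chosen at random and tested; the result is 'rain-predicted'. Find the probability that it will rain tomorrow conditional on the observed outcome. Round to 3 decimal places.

Let H be the event that it will rain tomorrow. P(H) = 0.18, so P(¬H) = 0.82. With E the 'rain-predicted' result, P(E|H) = 0.98 and P(E|¬H) = 0.25.
P(E) = 0.98·0.18 + 0.25·0.82 = 0.17640 + 0.20500 = 0.38140.
By Bayes' theorem, P(H|E) = 0.17640 / 0.38140 = 0.463.

P(H | E) ≈ 0.463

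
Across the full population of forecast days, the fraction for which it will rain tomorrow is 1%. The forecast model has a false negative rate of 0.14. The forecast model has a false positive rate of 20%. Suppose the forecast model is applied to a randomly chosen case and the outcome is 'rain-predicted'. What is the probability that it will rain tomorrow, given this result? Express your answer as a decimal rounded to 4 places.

P(H | E) ≈ 0.0416

Write H for 'it will rain tomorrow'. Prior odds H:¬H = 0.01/0.99 = 0.010101. For the 'rain-predicted' outcome, the likelihood ratio is 0.86/0.2 = 4.3000.
Posterior odds = 0.010101 × 4.3000 = 0.043434, so P(H|E) = 0.043434/(1+0.043434) = 0.0416.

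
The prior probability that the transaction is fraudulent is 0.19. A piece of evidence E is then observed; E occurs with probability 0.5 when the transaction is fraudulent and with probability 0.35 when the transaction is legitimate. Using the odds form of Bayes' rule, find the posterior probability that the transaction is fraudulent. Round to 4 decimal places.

Prior odds = 0.19/(1−0.19) = 0.23457.
Likelihood ratio for E = 0.5/0.35 = 1.4286.
Posterior odds = prior odds × LR = 0.33510.
Posterior probability = odds/(1+odds) = 0.33510/1.3351 = 0.2510.

Posterior probability ≈ 0.2510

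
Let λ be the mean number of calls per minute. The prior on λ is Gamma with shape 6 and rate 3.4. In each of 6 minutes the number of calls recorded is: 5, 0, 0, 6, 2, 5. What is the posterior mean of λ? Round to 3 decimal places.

Posterior mean ≈ 2.553

The Poisson likelihood adds the total count to the shape and the number of exposure periods to the rate. Here ∑xᵢ = 18 and n = 6, so shape 6→24 and rate 3.4→9.4.
E[λ | data] = 24/9.4 = 2.553.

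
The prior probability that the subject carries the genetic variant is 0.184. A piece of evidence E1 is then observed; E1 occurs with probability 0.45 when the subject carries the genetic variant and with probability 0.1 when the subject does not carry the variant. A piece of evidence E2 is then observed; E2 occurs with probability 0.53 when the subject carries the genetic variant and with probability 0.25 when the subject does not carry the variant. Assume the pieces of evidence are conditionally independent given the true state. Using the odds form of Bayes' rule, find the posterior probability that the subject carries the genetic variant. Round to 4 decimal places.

Prior odds = 0.184/(1−0.184) = 0.22549. In log-odds, ln(0.22549) = -1.4895.
Add log likelihood ratios: ln(4.5000) + ln(2.1200) = 2.2555.
Posterior log-odds = 0.76601, so posterior odds = exp(0.76601) = 2.1512. Converting, P(H|E) = 2.1512/3.1512 = 0.6827.

Posterior probability ≈ 0.6827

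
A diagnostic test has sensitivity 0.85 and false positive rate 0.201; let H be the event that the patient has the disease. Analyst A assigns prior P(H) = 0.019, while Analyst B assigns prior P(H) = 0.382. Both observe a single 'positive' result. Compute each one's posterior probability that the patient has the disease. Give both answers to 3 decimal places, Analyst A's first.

The likelihood ratio for a 'positive' result is 0.85/0.201 = 4.2289.
Analyst A: prior odds 0.019/0.981 = 0.019368; posterior odds 0.081904; posterior probability 0.076.
Analyst B: prior odds 0.382/0.618 = 0.61812; posterior odds 2.6140; posterior probability 0.723.

Analyst A: 0.076; Analyst B: 0.723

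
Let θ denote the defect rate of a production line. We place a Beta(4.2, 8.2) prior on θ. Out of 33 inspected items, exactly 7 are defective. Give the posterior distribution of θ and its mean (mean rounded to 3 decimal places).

Posterior: Beta(11.2, 34.2); mean ≈ 0.247

Observing 7 successes and 26 failures updates Beta(4.2, 8.2) by adding the success and failure counts to the two shape parameters: α = 4.2+7 = 11.2, β = 8.2+26 = 34.2.
E[θ | data] = 11.2/(11.2+34.2) = 0.247.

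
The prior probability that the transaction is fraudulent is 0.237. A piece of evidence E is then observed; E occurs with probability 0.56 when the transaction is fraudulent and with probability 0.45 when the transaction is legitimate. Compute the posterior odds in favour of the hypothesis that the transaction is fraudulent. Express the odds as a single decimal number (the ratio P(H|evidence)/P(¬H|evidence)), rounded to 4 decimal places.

Prior odds = 0.237/(1−0.237) = 0.31062. In log-odds, ln(0.31062) = -1.1692.
Add log likelihood ratio: ln(1.2444) = 0.21869.
Posterior log-odds = -0.95051, so posterior odds = exp(-0.95051) = 0.38654.

Posterior odds ≈ 0.3865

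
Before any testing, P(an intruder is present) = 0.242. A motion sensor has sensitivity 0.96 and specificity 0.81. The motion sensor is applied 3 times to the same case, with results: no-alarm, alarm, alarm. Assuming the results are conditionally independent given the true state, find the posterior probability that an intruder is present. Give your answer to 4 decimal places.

With H the event that an intruder is present, the joint likelihood of the observed sequence is P(data|H) = 0.04·0.96·0.96 = 0.036864 and P(data|¬H) = 0.81·0.19·0.19 = 0.029241.
Bayes: P(H|data) = 0.242·0.036864 / (0.242·0.036864 + 0.758·0.029241) = 0.0089211/0.031086 = 0.2870.

Posterior P(H) ≈ 0.2870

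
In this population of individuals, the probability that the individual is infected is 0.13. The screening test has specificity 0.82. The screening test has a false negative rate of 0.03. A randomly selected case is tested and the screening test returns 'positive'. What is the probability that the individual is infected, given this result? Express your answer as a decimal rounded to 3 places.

Let H be the event that the individual is infected. P(H) = 0.13, so P(¬H) = 0.87. With E the 'positive' result, P(E|H) = 0.97 and P(E|¬H) = 0.18.
P(E) = 0.97·0.13 + 0.18·0.87 = 0.12610 + 0.15660 = 0.28270.
By Bayes' theorem, P(H|E) = 0.12610 / 0.28270 = 0.446.

P(H | E) ≈ 0.446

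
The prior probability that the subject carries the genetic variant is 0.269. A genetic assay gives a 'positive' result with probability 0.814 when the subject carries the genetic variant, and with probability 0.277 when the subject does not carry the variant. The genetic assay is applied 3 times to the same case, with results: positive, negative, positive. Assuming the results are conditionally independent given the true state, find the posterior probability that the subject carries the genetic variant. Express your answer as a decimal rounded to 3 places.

With H the event that the subject carries the genetic variant, the joint likelihood of the observed sequence is P(data|H) = 0.814·0.186·0.814 = 0.12324 and P(data|¬H) = 0.277·0.723·0.277 = 0.055475.
Bayes: P(H|data) = 0.269·0.12324 / (0.269·0.12324 + 0.731·0.055475) = 0.033152/0.073705 = 0.4498.

Posterior P(H) ≈ 0.450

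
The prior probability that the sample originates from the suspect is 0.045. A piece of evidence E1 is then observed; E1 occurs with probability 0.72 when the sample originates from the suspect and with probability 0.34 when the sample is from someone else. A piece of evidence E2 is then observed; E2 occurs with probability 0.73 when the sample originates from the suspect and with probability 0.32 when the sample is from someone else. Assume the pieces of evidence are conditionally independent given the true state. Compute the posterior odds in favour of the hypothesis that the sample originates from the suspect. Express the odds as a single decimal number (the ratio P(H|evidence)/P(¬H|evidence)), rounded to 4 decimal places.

Posterior odds ≈ 0.2276

Prior odds = 0.045/(1−0.045) = 0.047120. In log-odds, ln(0.047120) = -3.0550.
Add log likelihood ratios: ln(2.1176) + ln(2.2812) = 1.5750.
Posterior log-odds = -1.4800, so posterior odds = exp(-1.4800) = 0.22763.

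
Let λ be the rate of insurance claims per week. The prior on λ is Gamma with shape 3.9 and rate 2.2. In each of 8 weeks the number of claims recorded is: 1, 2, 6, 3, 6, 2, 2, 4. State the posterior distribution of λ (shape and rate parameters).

Posterior: Gamma(shape=29.9, rate=10.2)

Total count ∑xᵢ = 26 over n = 8 weeks.
Gamma is conjugate to the Poisson likelihood: posterior is Gamma(shape = 3.9+26 = 29.9, rate = 2.2+8 = 10.2).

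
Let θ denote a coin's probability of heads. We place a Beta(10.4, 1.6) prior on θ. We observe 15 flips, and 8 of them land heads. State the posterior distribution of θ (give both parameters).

Posterior: Beta(18.4, 8.6)

Observing 8 successes and 7 failures updates Beta(10.4, 1.6) by adding the success and failure counts to the two shape parameters: α = 10.4+8 = 18.4, β = 1.6+7 = 8.6.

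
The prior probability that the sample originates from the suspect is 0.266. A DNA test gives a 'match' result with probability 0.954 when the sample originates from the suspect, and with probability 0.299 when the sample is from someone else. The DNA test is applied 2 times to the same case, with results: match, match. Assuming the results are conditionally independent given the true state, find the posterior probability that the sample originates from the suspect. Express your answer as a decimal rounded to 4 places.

Posterior P(H) ≈ 0.7867

With H the event that the sample originates from the suspect, the joint likelihood of the observed sequence is P(data|H) = 0.954·0.954 = 0.91012 and P(data|¬H) = 0.299·0.299 = 0.089401.
Bayes: P(H|data) = 0.266·0.91012 / (0.266·0.91012 + 0.734·0.089401) = 0.24209/0.30771 = 0.7867.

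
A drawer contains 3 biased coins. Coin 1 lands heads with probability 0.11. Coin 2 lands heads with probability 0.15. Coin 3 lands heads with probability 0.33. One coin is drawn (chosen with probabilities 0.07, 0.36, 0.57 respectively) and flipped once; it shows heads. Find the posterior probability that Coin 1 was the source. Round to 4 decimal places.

Tabulate prior·likelihood by source: [1] prior 0.07, lik 0.11, product 0.007700; [2] prior 0.36, lik 0.15, product 0.05400; [3] prior 0.57, lik 0.33, product 0.1881.
Normalizing constant = 0.24980; the posterior for Coin 1 is its product over the sum, 0.007700/0.24980 = 0.0308.

Posterior probability ≈ 0.0308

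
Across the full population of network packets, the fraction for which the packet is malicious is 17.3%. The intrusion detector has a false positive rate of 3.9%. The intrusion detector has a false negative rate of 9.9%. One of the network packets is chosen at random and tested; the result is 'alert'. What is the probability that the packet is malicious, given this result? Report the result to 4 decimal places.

P(H | E) ≈ 0.8286

Write H for 'the packet is malicious'. Prior odds H:¬H = 0.173/0.827 = 0.20919. For the 'alert' outcome, the likelihood ratio is 0.901/0.039 = 23.103.
Posterior odds = 0.20919 × 23.103 = 4.8328, so P(H|E) = 4.8328/(1+4.8328) = 0.8286.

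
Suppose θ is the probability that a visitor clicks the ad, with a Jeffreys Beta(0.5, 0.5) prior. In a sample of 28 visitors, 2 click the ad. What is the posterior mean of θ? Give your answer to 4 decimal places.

Observing 2 successes and 26 failures updates Beta(0.5, 0.5) by adding the success and failure counts to the two shape parameters: α = 0.5+2 = 2.5, β = 0.5+26 = 26.5.
E[θ | data] = 2.5/(2.5+26.5) = 0.0862.

Posterior mean ≈ 0.0862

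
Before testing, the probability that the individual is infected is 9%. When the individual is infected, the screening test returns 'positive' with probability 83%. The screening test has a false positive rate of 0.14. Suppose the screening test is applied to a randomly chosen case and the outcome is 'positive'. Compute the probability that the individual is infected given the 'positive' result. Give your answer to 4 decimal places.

P(H | E) ≈ 0.3696

Let H be the event that the individual is infected. P(H) = 0.09, so P(¬H) = 0.91. With E the 'positive' result, P(E|H) = 0.83 and P(E|¬H) = 0.14.
P(E) = 0.83·0.09 + 0.14·0.91 = 0.074700 + 0.12740 = 0.20210.
By Bayes' theorem, P(H|E) = 0.074700 / 0.20210 = 0.3696.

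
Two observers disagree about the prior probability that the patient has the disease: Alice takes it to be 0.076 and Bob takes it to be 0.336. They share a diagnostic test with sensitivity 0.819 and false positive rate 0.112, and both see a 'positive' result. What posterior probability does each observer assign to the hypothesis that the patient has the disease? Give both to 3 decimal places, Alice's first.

P('+'|H) = 0.819, P('+'|¬H) = 0.112.
Alice: numerator 0.819·0.076 = 0.062244; evidence = 0.062244+0.112·0.924 = 0.16573; posterior = 0.376.
Bob: numerator 0.819·0.336 = 0.27518; evidence = 0.27518+0.112·0.664 = 0.34955; posterior = 0.787.

Alice: 0.376; Bob: 0.787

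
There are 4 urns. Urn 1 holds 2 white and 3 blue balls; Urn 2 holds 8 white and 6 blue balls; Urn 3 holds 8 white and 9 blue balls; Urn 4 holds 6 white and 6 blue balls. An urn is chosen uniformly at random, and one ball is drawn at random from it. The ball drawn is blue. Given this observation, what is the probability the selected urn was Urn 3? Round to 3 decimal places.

Posterior probability ≈ 0.257

Tabulate prior·likelihood by source: [1] prior 0.25, lik 0.6, product 0.1500; [2] prior 0.25, lik 0.4286, product 0.1071; [3] prior 0.25, lik 0.5294, product 0.1324; [4] prior 0.25, lik 0.5, product 0.1250.
Normalizing constant = 0.51450; the posterior for Urn 3 is its product over the sum, 0.1324/0.51450 = 0.257.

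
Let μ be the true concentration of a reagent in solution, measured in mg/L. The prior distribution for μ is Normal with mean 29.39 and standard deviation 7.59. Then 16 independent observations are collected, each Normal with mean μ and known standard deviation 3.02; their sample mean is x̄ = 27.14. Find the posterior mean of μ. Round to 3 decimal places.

Posterior mean ≈ 27.162

With known σ, the Normal prior is conjugate. Weight on the data is w = (n/σ²)/(n/σ² + 1/τ₀²) = 1.75431/(1.75431+0.0173587) = 0.99020.
Posterior mean = w·x̄ + (1−w)·μ₀ = 0.99020·27.14 + 0.0097979·29.39 = 27.162.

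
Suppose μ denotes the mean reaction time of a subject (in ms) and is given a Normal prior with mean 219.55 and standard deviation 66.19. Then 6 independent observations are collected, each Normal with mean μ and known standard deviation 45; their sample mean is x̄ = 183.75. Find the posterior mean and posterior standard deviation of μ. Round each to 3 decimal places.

With known σ, the Normal prior is conjugate. Weight on the data is w = (n/σ²)/(n/σ² + 1/τ₀²) = 0.00296296/(0.00296296+0.00022825) = 0.92847.
Posterior mean = w·x̄ + (1−w)·μ₀ = 0.92847·183.75 + 0.071525·219.55 = 186.311. Posterior variance = 1/(0.00296296+0.00022825) = 313.360, so SD = 17.702.

Posterior mean ≈ 186.311; posterior SD ≈ 17.702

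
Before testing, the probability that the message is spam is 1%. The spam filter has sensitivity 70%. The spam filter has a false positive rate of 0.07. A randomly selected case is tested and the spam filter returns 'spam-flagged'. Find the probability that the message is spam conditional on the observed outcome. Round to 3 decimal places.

P(H | E) ≈ 0.092

Let H be the event that the message is spam. P(H) = 0.01, so P(¬H) = 0.99. With E the 'spam-flagged' result, P(E|H) = 0.7 and P(E|¬H) = 0.07.
P(E) = 0.7·0.01 + 0.07·0.99 = 0.0070000 + 0.069300 = 0.076300.
By Bayes' theorem, P(H|E) = 0.0070000 / 0.076300 = 0.092.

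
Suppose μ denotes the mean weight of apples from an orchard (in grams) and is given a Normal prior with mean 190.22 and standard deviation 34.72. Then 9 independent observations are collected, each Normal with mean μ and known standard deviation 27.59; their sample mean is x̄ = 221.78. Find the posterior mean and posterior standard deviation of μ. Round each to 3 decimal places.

Posterior mean ≈ 219.711; posterior SD ≈ 8.890

Prior precision 1/τ₀² = 1/34.72² = 0.00082955; data precision n/σ² = 9/27.59² = 0.0118233.
Posterior precision = 0.00082955 + 0.0118233 = 0.0126529, giving posterior SD = 1/√0.0126529 = 8.890.
Posterior mean = (0.00082955·190.22 + 0.0118233·221.78) / 0.0126529 = 219.711.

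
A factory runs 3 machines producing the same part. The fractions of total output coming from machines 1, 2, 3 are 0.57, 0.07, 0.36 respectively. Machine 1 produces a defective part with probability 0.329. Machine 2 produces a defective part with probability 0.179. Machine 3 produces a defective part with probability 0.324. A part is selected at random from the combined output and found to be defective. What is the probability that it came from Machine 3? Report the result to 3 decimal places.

P(defective|M1) = 0.329; P(defective|M2) = 0.179; P(defective|M3) = 0.324.
Prior × likelihood for each source: 0.57·0.329=0.1875, 0.07·0.179=0.01253, 0.36·0.324=0.1166. Summing gives P(defective) = 0.31670.
P(Machine 3 | defective) = 0.1166 / 0.31670 = 0.368.

Posterior probability ≈ 0.368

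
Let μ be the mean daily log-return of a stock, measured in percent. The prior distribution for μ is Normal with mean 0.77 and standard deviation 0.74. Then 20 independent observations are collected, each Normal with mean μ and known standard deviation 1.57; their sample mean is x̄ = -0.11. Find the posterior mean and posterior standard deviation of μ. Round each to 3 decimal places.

Posterior mean ≈ 0.052; posterior SD ≈ 0.317

With known σ, the Normal prior is conjugate. Weight on the data is w = (n/σ²)/(n/σ² + 1/τ₀²) = 8.11392/(8.11392+1.82615) = 0.81628.
Posterior mean = w·x̄ + (1−w)·μ₀ = 0.81628·-0.11 + 0.18372·0.77 = 0.052. Posterior variance = 1/(8.11392+1.82615) = 0.100603, so SD = 0.317.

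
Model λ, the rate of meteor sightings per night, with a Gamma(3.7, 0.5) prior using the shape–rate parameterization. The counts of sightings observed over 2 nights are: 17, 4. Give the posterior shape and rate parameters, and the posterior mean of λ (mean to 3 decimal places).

Posterior: Gamma(shape=24.7, rate=2.5); mean ≈ 9.880

The Poisson likelihood adds the total count to the shape and the number of exposure periods to the rate. Here ∑xᵢ = 21 and n = 2, so shape 3.7→24.7 and rate 0.5→2.5.
E[λ | data] = 24.7/2.5 = 9.880.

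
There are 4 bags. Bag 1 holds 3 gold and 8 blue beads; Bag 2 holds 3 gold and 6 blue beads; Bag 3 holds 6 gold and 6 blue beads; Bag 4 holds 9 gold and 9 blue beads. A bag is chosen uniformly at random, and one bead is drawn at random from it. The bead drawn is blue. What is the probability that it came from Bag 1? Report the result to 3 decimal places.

Posterior probability ≈ 0.304

Tabulate prior·likelihood by source: [1] prior 0.25, lik 0.7273, product 0.1818; [2] prior 0.25, lik 0.6667, product 0.1667; [3] prior 0.25, lik 0.5, product 0.1250; [4] prior 0.25, lik 0.5, product 0.1250.
Normalizing constant = 0.59848; the posterior for Bag 1 is its product over the sum, 0.1818/0.59848 = 0.304.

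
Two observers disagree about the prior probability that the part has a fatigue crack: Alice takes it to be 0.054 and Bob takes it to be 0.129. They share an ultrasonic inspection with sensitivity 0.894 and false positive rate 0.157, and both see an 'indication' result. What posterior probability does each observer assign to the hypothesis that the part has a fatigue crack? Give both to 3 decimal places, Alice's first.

The likelihood ratio for an 'indication' result is 0.894/0.157 = 5.6943.
Alice: prior odds 0.054/0.946 = 0.057082; posterior odds 0.32504; posterior probability 0.245.
Bob: prior odds 0.129/0.871 = 0.14811; posterior odds 0.84335; posterior probability 0.458.

Alice: 0.245; Bob: 0.458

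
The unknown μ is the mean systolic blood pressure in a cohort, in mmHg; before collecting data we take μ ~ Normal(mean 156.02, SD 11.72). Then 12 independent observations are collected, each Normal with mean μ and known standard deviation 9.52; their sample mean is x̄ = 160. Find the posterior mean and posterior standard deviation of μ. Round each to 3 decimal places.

Posterior mean ≈ 159.793; posterior SD ≈ 2.676

Prior precision 1/τ₀² = 1/11.72² = 0.00728022; data precision n/σ² = 12/9.52² = 0.132406.
Posterior precision = 0.00728022 + 0.132406 = 0.139686, giving posterior SD = 1/√0.139686 = 2.676.
Posterior mean = (0.00728022·156.02 + 0.132406·160) / 0.139686 = 159.793.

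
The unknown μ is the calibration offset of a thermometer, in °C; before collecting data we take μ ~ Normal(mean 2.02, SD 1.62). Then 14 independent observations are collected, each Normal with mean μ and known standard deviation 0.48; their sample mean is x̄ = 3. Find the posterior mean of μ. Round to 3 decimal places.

Posterior mean ≈ 2.994

Prior precision 1/τ₀² = 1/1.62² = 0.381039; data precision n/σ² = 14/0.48² = 60.7639.
Posterior precision = 0.381039 + 60.7639 = 61.1449.
Posterior mean = (0.381039·2.02 + 60.7639·3) / 61.1449 = 2.994.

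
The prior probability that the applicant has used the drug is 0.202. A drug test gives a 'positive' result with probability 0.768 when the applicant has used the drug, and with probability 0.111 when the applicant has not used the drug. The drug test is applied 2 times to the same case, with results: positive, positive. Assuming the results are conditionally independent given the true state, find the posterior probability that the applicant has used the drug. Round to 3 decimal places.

With H the event that the applicant has used the drug, the joint likelihood of the observed sequence is P(data|H) = 0.768·0.768 = 0.58982 and P(data|¬H) = 0.111·0.111 = 0.012321.
Bayes: P(H|data) = 0.202·0.58982 / (0.202·0.58982 + 0.798·0.012321) = 0.11914/0.12898 = 0.9238.

Posterior P(H) ≈ 0.924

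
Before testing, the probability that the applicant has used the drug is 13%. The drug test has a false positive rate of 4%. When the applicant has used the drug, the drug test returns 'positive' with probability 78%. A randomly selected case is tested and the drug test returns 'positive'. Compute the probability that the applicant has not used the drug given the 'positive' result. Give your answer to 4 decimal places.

P(¬H | E) ≈ 0.2555

Write H for 'the applicant has used the drug'. Prior odds H:¬H = 0.13/0.87 = 0.14943. For the 'positive' outcome, the likelihood ratio is 0.78/0.04 = 19.500.
Posterior odds = 0.14943 × 19.500 = 2.9138, so P(H|E) = 2.9138/(1+2.9138) = 0.7445. Then P(¬H|E) = 1 − 0.7445 = 0.2555.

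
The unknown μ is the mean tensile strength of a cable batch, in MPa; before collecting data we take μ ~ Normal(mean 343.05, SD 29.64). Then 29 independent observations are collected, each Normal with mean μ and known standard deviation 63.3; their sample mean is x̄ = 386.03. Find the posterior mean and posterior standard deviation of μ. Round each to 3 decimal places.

Posterior mean ≈ 380.189; posterior SD ≈ 10.927

Prior precision 1/τ₀² = 1/29.64² = 0.00113827; data precision n/σ² = 29/63.3² = 0.00723753.
Posterior precision = 0.00113827 + 0.00723753 = 0.00837580, giving posterior SD = 1/√0.00837580 = 10.927.
Posterior mean = (0.00113827·343.05 + 0.00723753·386.03) / 0.00837580 = 380.189.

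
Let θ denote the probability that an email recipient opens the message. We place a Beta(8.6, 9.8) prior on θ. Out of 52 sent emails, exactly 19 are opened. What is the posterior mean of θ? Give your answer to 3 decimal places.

The binomial likelihood is conjugate to the Beta prior: with 19 successes and 33 failures, the posterior is Beta(8.6+19, 9.8+33) = Beta(27.6, 42.8).
Posterior mean = α/(α+β) = 27.6/70.4 = 0.392.

Posterior mean ≈ 0.392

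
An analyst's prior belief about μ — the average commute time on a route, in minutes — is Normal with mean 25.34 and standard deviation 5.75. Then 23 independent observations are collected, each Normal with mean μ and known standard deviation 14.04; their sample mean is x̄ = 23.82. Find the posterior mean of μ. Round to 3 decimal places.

Posterior mean ≈ 24.133

With known σ, the Normal prior is conjugate. Weight on the data is w = (n/σ²)/(n/σ² + 1/τ₀²) = 0.116679/(0.116679+0.0302457) = 0.79414.
Posterior mean = w·x̄ + (1−w)·μ₀ = 0.79414·23.82 + 0.20586·25.34 = 24.133.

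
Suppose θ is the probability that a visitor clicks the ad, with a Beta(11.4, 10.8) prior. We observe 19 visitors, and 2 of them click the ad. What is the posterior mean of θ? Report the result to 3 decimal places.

Posterior mean ≈ 0.325

The binomial likelihood is conjugate to the Beta prior: with 2 successes and 17 failures, the posterior is Beta(11.4+2, 10.8+17) = Beta(13.4, 27.8).
Posterior mean = α/(α+β) = 13.4/41.2 = 0.325.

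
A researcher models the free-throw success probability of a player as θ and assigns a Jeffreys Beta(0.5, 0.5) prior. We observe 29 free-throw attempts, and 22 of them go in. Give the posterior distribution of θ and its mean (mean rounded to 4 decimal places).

Posterior: Beta(22.5, 7.5); mean ≈ 0.7500

Observing 22 successes and 7 failures updates Beta(0.5, 0.5) by adding the success and failure counts to the two shape parameters: α = 0.5+22 = 22.5, β = 0.5+7 = 7.5.
Posterior mean = α/(α+β) = 22.5/30 = 0.7500.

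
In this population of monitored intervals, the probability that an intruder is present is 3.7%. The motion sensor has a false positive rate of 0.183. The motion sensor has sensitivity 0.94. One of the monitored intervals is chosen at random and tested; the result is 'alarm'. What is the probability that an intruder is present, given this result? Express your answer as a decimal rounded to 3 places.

Let H be the event that an intruder is present. P(H) = 0.037, so P(¬H) = 0.963. With E the 'alarm' result, P(E|H) = 0.94 and P(E|¬H) = 0.183.
P(E) = 0.94·0.037 + 0.183·0.963 = 0.034780 + 0.17623 = 0.21101.
By Bayes' theorem, P(H|E) = 0.034780 / 0.21101 = 0.165.

P(H | E) ≈ 0.165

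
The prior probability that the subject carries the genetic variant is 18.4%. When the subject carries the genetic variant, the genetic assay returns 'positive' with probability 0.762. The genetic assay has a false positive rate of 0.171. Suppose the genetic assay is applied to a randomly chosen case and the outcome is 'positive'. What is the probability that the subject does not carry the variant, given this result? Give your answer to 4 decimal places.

P(¬H | E) ≈ 0.4988

Let H be the event that the subject carries the genetic variant. P(H) = 0.184, so P(¬H) = 0.816. With E the 'positive' result, P(E|H) = 0.762 and P(E|¬H) = 0.171.
P(E) = 0.762·0.184 + 0.171·0.816 = 0.14021 + 0.13954 = 0.27974.
By Bayes' theorem, P(H|E) = 0.14021 / 0.27974 = 0.5012. Hence P(¬H|E) = 1 − 0.5012 = 0.4988.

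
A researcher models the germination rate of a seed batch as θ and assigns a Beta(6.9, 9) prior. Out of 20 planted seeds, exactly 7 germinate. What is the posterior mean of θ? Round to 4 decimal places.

Observing 7 successes and 13 failures updates Beta(6.9, 9) by adding the success and failure counts to the two shape parameters: α = 6.9+7 = 13.9, β = 9+13 = 22.
E[θ | data] = 13.9/(13.9+22) = 0.3872.

Posterior mean ≈ 0.3872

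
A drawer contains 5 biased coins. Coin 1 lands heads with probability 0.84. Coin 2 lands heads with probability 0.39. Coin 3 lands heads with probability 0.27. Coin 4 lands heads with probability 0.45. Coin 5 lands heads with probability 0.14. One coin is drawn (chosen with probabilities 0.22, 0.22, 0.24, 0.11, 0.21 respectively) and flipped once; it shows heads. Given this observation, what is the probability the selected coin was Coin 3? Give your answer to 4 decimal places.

Posterior probability ≈ 0.1564

Tabulate prior·likelihood by source: [1] prior 0.22, lik 0.84, product 0.1848; [2] prior 0.22, lik 0.39, product 0.08580; [3] prior 0.24, lik 0.27, product 0.06480; [4] prior 0.11, lik 0.45, product 0.04950; [5] prior 0.21, lik 0.14, product 0.02940.
Normalizing constant = 0.41430; the posterior for Coin 3 is its product over the sum, 0.06480/0.41430 = 0.1564.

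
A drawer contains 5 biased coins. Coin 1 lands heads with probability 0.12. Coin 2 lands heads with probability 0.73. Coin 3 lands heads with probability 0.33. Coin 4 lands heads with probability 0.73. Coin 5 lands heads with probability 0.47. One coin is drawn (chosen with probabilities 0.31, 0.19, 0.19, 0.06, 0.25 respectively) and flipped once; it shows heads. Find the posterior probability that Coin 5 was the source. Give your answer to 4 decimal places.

Tabulate prior·likelihood by source: [1] prior 0.31, lik 0.12, product 0.03720; [2] prior 0.19, lik 0.73, product 0.1387; [3] prior 0.19, lik 0.33, product 0.06270; [4] prior 0.06, lik 0.73, product 0.04380; [5] prior 0.25, lik 0.47, product 0.1175.
Normalizing constant = 0.39990; the posterior for Coin 5 is its product over the sum, 0.1175/0.39990 = 0.2938.

Posterior probability ≈ 0.2938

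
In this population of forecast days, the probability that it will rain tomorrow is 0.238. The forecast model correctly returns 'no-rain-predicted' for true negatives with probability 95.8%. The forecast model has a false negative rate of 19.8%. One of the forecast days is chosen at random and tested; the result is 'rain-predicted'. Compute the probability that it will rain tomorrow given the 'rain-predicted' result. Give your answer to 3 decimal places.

Write H for 'it will rain tomorrow'. Prior odds H:¬H = 0.238/0.762 = 0.31234. For the 'rain-predicted' outcome, the likelihood ratio is 0.802/0.042 = 19.095.
Posterior odds = 0.31234 × 19.095 = 5.9641, so P(H|E) = 5.9641/(1+5.9641) = 0.856.

P(H | E) ≈ 0.856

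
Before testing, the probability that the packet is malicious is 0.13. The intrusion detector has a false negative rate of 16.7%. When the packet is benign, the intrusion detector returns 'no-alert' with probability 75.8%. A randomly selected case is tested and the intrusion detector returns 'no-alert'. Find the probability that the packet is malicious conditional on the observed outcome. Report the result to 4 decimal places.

Write H for 'the packet is malicious'. Prior odds H:¬H = 0.13/0.87 = 0.14943. For the 'no-alert' outcome, the likelihood ratio is 0.167/0.758 = 0.22032.
Posterior odds = 0.14943 × 0.22032 = 0.032921, so P(H|E) = 0.032921/(1+0.032921) = 0.0319.

P(H | E) ≈ 0.0319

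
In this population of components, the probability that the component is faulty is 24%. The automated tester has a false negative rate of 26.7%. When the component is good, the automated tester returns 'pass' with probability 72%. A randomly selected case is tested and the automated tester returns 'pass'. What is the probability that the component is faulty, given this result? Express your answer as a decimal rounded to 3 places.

Let H be the event that the component is faulty. P(H) = 0.24, so P(¬H) = 0.76. With E the 'pass' result, P(E|H) = 0.267 and P(E|¬H) = 0.72.
P(E) = 0.267·0.24 + 0.72·0.76 = 0.064080 + 0.54720 = 0.61128.
By Bayes' theorem, P(H|E) = 0.064080 / 0.61128 = 0.105.

P(H | E) ≈ 0.105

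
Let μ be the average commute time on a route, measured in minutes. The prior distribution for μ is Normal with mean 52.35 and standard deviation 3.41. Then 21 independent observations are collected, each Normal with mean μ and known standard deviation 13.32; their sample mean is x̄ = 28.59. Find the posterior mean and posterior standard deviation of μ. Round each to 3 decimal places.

Posterior mean ≈ 38.589; posterior SD ≈ 2.212

With known σ, the Normal prior is conjugate. Weight on the data is w = (n/σ²)/(n/σ² + 1/τ₀²) = 0.118362/(0.118362+0.0859986) = 0.57918.
Posterior mean = w·x̄ + (1−w)·μ₀ = 0.57918·28.59 + 0.42082·52.35 = 38.589. Posterior variance = 1/(0.118362+0.0859986) = 4.89332, so SD = 2.212.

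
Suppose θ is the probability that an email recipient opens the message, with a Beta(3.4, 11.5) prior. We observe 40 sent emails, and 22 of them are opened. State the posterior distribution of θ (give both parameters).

The binomial likelihood is conjugate to the Beta prior: with 22 successes and 18 failures, the posterior is Beta(3.4+22, 11.5+18) = Beta(25.4, 29.5).

Posterior: Beta(25.4, 29.5)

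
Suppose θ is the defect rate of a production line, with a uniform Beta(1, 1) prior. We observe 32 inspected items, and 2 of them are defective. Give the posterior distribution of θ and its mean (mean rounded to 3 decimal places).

The binomial likelihood is conjugate to the Beta prior: with 2 successes and 30 failures, the posterior is Beta(1+2, 1+30) = Beta(3, 31).
Posterior mean = α/(α+β) = 3/34 = 0.088.

Posterior: Beta(3, 31); mean ≈ 0.088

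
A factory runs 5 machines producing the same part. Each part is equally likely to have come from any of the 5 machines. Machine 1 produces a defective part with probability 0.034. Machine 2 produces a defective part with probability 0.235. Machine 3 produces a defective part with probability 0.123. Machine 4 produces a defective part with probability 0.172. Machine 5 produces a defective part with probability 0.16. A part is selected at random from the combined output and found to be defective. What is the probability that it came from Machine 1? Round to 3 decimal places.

Posterior probability ≈ 0.047

Tabulate prior·likelihood by source: [1] prior 0.2, lik 0.034, product 0.006800; [2] prior 0.2, lik 0.235, product 0.04700; [3] prior 0.2, lik 0.123, product 0.02460; [4] prior 0.2, lik 0.172, product 0.03440; [5] prior 0.2, lik 0.16, product 0.03200.
Normalizing constant = 0.14480; the posterior for Machine 1 is its product over the sum, 0.006800/0.14480 = 0.047.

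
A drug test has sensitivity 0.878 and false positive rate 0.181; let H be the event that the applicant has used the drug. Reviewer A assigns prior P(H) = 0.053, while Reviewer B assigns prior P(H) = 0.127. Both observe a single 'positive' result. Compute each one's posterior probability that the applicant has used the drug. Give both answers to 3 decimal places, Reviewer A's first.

Reviewer A: 0.214; Reviewer B: 0.414

P('+'|H) = 0.878, P('+'|¬H) = 0.181.
Reviewer A: numerator 0.878·0.053 = 0.046534; evidence = 0.046534+0.181·0.947 = 0.21794; posterior = 0.214.
Reviewer B: numerator 0.878·0.127 = 0.11151; evidence = 0.11151+0.181·0.873 = 0.26952; posterior = 0.414.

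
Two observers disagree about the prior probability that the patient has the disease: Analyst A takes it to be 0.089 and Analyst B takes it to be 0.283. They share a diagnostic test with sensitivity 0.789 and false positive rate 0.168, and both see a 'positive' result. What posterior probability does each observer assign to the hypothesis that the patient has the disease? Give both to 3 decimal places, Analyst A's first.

The likelihood ratio for a 'positive' result is 0.789/0.168 = 4.6964.
Analyst A: prior odds 0.089/0.911 = 0.097695; posterior odds 0.45882; posterior probability 0.315.
Analyst B: prior odds 0.283/0.717 = 0.39470; posterior odds 1.8537; posterior probability 0.650.

Analyst A: 0.315; Analyst B: 0.650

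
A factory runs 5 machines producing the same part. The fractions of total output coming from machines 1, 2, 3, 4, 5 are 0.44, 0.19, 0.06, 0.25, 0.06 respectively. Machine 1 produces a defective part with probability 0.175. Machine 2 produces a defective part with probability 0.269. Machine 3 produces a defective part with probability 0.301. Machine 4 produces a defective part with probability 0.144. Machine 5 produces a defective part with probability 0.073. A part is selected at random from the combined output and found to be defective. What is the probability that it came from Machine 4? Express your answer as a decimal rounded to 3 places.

Tabulate prior·likelihood by source: [1] prior 0.44, lik 0.175, product 0.07700; [2] prior 0.19, lik 0.269, product 0.05111; [3] prior 0.06, lik 0.301, product 0.01806; [4] prior 0.25, lik 0.144, product 0.03600; [5] prior 0.06, lik 0.073, product 0.004380.
Normalizing constant = 0.18655; the posterior for Machine 4 is its product over the sum, 0.03600/0.18655 = 0.193.

Posterior probability ≈ 0.193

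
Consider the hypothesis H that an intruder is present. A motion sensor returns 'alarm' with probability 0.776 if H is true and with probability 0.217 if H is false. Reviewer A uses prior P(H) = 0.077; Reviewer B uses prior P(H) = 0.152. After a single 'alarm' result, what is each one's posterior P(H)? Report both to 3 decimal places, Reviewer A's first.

The likelihood ratio for an 'alarm' result is 0.776/0.217 = 3.5760.
Reviewer A: prior odds 0.077/0.923 = 0.083424; posterior odds 0.29833; posterior probability 0.230.
Reviewer B: prior odds 0.152/0.848 = 0.17925; posterior odds 0.64099; posterior probability 0.391.

Reviewer A: 0.230; Reviewer B: 0.391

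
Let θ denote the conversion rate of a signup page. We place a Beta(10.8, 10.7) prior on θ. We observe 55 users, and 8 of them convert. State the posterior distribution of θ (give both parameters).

Posterior: Beta(18.8, 57.7)

Observing 8 successes and 47 failures updates Beta(10.8, 10.7) by adding the success and failure counts to the two shape parameters: α = 10.8+8 = 18.8, β = 10.7+47 = 57.7.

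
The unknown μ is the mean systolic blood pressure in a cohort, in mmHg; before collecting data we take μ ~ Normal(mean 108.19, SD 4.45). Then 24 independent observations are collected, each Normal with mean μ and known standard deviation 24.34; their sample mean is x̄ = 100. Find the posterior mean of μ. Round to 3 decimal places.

Prior precision 1/τ₀² = 1/4.45² = 0.0504987; data precision n/σ² = 24/24.34² = 0.0405107.
Posterior precision = 0.0504987 + 0.0405107 = 0.0910094.
Posterior mean = (0.0504987·108.19 + 0.0405107·100) / 0.0910094 = 104.544.

Posterior mean ≈ 104.544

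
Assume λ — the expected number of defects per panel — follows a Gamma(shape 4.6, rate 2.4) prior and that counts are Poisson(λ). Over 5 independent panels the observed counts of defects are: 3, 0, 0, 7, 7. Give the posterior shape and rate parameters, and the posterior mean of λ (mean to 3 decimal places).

Total count ∑xᵢ = 17 over n = 5 panels.
Gamma is conjugate to the Poisson likelihood: posterior is Gamma(shape = 4.6+17 = 21.6, rate = 2.4+5 = 7.4).
Posterior mean = shape/rate = 21.6/7.4 = 2.919.

Posterior: Gamma(shape=21.6, rate=7.4); mean ≈ 2.919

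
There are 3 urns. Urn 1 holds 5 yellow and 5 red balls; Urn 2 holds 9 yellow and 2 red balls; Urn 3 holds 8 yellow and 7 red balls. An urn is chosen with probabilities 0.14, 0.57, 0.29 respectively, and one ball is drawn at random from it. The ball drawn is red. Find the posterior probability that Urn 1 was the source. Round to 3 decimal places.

Tabulate prior·likelihood by source: [1] prior 0.14, lik 0.5, product 0.07000; [2] prior 0.57, lik 0.1818, product 0.1036; [3] prior 0.29, lik 0.4667, product 0.1353.
Normalizing constant = 0.30897; the posterior for Urn 1 is its product over the sum, 0.07000/0.30897 = 0.227.

Posterior probability ≈ 0.227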